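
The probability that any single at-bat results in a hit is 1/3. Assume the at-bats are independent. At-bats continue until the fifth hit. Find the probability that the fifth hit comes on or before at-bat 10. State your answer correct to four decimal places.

0.2131

Finishing within 10 at-bats ⇔ at least 5 successes in the first 10. With X ~ Binomial(10, 0.333333), P(Y ≤ 10) = 1 − P(X ≤ 4).
  k=0: C(10,0)·0.333333^0·0.666667^10 = 0.017342
  k=1: C(10,1)·0.333333^1·0.666667^9 = 0.086708
  k=2: C(10,2)·0.333333^2·0.666667^8 = 0.195092
  k=3: C(10,3)·0.333333^3·0.666667^7 = 0.260123
  k=4: C(10,4)·0.333333^4·0.666667^6 = 0.227608
1 − 0.786872 = 0.213128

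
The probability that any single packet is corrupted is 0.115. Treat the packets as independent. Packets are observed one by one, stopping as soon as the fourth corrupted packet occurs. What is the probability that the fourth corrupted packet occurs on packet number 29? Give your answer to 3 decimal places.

0.027

Y = trial on which the fourth success occurs; negative binomial, r=4, p=0.115.
P(Y=29) = C(28,3) · p^4 · (1−p)^25
= 3276 · 0.0001749 · 0.047161 = 0.02702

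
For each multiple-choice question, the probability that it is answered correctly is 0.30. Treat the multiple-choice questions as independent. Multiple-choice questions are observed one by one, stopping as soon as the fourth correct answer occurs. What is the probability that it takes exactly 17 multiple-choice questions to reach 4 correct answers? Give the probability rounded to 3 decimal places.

0.044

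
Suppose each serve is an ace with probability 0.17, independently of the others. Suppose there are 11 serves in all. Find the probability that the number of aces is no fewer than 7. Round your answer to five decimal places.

0.00071

X ~ Binomial(11, 0.17); P(X ≥ 7) = Σ C(11,k) p^k (1−p)^(11−k) over k:
  k=7: C(11,7)·0.17^7·0.83^4 = 0.0006426
  k=8: C(11,8)·0.17^8·0.83^3 = 0.0000658
  k=9: C(11,9)·0.17^9·0.83^2 = 0.0000045
  k=10: C(11,10)·0.17^10·0.83^1 = 0.0000002
  k=11: C(11,11)·0.17^11·0.83^0 = 0.0000000
Total = 0.0007131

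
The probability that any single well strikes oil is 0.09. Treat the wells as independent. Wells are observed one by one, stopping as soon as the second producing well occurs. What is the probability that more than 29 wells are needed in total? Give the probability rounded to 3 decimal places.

Needing more than 29 wells ⇔ fewer than 2 successes in the first 29. With X ~ Binomial(29, 0.09), P(Y > 29) = P(X ≤ 1).
  k=0: C(29,0)·0.09^0·0.91^29 = 0.06489
  k=1: C(29,1)·0.09^1·0.91^28 = 0.18612
P(X ≤ 1) = 0.25102

0.251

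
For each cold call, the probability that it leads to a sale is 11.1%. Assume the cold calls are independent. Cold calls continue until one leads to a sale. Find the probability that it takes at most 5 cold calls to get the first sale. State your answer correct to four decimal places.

0.4447

Y = number of cold calls to the first success; geometric, p = 0.111.
P(Y ≤ 5) = 1 − (1−p)^5 = 1 − 0.555276 = 0.444724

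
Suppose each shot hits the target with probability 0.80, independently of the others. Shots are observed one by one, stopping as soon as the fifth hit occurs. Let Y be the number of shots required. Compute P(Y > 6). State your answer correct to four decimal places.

0.3446

Needing more than 6 shots ⇔ fewer than 5 successes in the first 6. With X ~ Binomial(6, 0.80), P(Y > 6) = P(X ≤ 4).
  k=0: C(6,0)·0.80^0·0.20^6 = 0.000064
  k=1: C(6,1)·0.80^1·0.20^5 = 0.001536
  k=2: C(6,2)·0.80^2·0.20^4 = 0.015360
  k=3: C(6,3)·0.80^3·0.20^3 = 0.081920
  k=4: C(6,4)·0.80^4·0.20^2 = 0.245760
P(X ≤ 4) = 0.344640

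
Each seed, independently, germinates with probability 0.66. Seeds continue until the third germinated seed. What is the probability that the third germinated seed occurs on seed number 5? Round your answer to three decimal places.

0.199

Y = trial on which the third success occurs; negative binomial, r=3, p=0.66.
P(Y=5) = C(4,2) · p^3 · (1−p)^2
= 6 · 0.2875 · 0.1156 = 0.19941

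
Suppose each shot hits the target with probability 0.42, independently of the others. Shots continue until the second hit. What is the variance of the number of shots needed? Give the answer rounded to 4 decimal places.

Y = total shots until the second success; negative binomial with r=2, p=0.42.
Var(Y) = r(1−p)/p² = 2·0.58 / 0.42² = 6.575964

6.5760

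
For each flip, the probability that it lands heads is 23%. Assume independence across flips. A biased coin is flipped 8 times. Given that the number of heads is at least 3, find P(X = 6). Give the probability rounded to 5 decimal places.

0.00902

X ~ Binomial(8, 0.23). Want P(X=6 | X≥3) = P(X=6) / P(X≥3).
P(X=6) = C(8,6)·0.23^6·0.77^2 = 0.0024576
P(X≥3) = 1 − 0.1235736 − 0.2952928 − 0.3087152 = 0.2724183
Ratio = 0.0024576 / 0.2724183 = 0.0090213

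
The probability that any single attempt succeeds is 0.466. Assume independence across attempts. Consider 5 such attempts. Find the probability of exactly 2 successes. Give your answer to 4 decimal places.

0.3307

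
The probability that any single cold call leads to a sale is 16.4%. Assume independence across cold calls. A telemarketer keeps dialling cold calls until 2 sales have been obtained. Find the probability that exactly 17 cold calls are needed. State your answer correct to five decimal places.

0.02930

Y = trial on which the second success occurs; negative binomial, r=2, p=0.164.
P(Y=17) = C(16,1) · p^2 · (1−p)^15
= 16 · 0.026896 · 0.068092 = 0.0293023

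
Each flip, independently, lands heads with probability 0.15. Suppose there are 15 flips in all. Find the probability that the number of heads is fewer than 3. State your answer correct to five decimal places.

0.60423

X ~ Binomial(15, 0.15); P(X ≤ 2) = Σ C(15,k) p^k (1−p)^(15−k) over k:
  k=0: C(15,0)·0.15^0·0.85^15 = 0.0873542
  k=1: C(15,1)·0.15^1·0.85^14 = 0.2312318
  k=2: C(15,2)·0.15^2·0.85^13 = 0.2856392
Total = 0.6042252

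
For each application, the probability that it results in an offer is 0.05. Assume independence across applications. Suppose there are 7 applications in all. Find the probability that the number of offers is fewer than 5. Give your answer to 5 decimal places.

X ~ Binomial(7, 0.05); P(X ≤ 4) = Σ C(7,k) p^k (1−p)^(7−k) over k:
  k=0: C(7,0)·0.05^0·0.95^7 = 0.6983373
  k=1: C(7,1)·0.05^1·0.95^6 = 0.2572822
  k=2: C(7,2)·0.05^2·0.95^5 = 0.0406235
  k=3: C(7,3)·0.05^3·0.95^4 = 0.0035635
  k=4: C(7,4)·0.05^4·0.95^3 = 0.0001876
Total = 0.9999940

0.99999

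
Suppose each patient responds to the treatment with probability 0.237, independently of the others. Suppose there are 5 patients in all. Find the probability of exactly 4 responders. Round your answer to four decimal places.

X ~ Binomial(n=5, p=0.237).
P(X=4) = C(5,4) · p^4 · (1−p)^1
= 5 · 0.003155 · 0.763 = 0.012036

0.0120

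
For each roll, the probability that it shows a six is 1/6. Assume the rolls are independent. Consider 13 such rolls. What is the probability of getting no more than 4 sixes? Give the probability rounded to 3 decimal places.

0.949

X ~ Binomial(13, 0.166667); P(X ≤ 4) = Σ C(13,k) p^k (1−p)^(13−k) over k:
  k=0: C(13,0)·0.166667^0·0.833333^13 = 0.09346
  k=1: C(13,1)·0.166667^1·0.833333^12 = 0.24301
  k=2: C(13,2)·0.166667^2·0.833333^11 = 0.29161
  k=3: C(13,3)·0.166667^3·0.833333^10 = 0.21385
  k=4: C(13,4)·0.166667^4·0.833333^9 = 0.10692
Total = 0.94885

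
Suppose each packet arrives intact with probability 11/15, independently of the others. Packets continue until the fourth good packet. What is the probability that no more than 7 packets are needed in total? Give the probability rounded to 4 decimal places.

0.9130

Finishing within 7 packets ⇔ at least 4 successes in the first 7. With X ~ Binomial(7, 0.733333), P(Y ≤ 7) = 1 − P(X ≤ 3).
  k=0: C(7,0)·0.733333^0·0.266667^7 = 0.000096
  k=1: C(7,1)·0.733333^1·0.266667^6 = 0.001846
  k=2: C(7,2)·0.733333^2·0.266667^5 = 0.015229
  k=3: C(7,3)·0.733333^3·0.266667^4 = 0.069799
1 − 0.086969 = 0.913031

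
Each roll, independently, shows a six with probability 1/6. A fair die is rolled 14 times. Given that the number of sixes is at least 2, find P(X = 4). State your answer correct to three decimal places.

0.177

X ~ Binomial(14, 0.166667). Want P(X=4 | X≥2) = P(X=4) / P(X≥2).
P(X=4) = C(14,4)·0.166667^4·0.833333^10 = 0.12474
P(X≥2) = 1 − 0.07789 − 0.21808 = 0.70403
Ratio = 0.12474 / 0.70403 = 0.17718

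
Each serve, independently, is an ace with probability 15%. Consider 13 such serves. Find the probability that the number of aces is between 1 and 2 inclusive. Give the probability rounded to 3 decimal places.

0.571

X ~ Binomial(13, 0.15); P(1 ≤ X ≤ 2) = Σ C(13,k) p^k (1−p)^(13−k) over k:
  k=1: C(13,1)·0.15^1·0.85^12 = 0.27737
  k=2: C(13,2)·0.15^2·0.85^11 = 0.29369
Total = 0.57106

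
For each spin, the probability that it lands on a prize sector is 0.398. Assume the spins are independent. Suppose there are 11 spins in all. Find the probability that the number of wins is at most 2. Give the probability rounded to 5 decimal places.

0.12160

X ~ Binomial(11, 0.398); P(X ≤ 2) = Σ C(11,k) p^k (1−p)^(11−k) over k:
  k=0: C(11,0)·0.398^0·0.602^11 = 0.0037632
  k=1: C(11,1)·0.398^1·0.602^10 = 0.0273678
  k=2: C(11,2)·0.398^2·0.602^9 = 0.0904685
Total = 0.1215996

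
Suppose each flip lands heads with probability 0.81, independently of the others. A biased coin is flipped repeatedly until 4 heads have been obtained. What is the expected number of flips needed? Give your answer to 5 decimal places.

Y = total flips until the fourth success; negative binomial with r=4, p=0.81.
E[Y] = r / p = 4 / 0.81 = 4.9382716

4.93827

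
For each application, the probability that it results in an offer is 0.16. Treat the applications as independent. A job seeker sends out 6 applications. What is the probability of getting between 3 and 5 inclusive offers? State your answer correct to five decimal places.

X ~ Binomial(6, 0.16); P(3 ≤ X ≤ 5) = Σ C(6,k) p^k (1−p)^(6−k) over k:
  k=3: C(6,3)·0.16^3·0.84^3 = 0.0485543
  k=4: C(6,4)·0.16^4·0.84^2 = 0.0069363
  k=5: C(6,5)·0.16^5·0.84^1 = 0.0005285
Total = 0.0560191

0.05602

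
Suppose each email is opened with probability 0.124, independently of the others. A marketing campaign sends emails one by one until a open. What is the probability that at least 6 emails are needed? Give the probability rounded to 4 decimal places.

Y = number of emails to the first success; geometric, p = 0.124.
P(Y > 5) = P(first 5 all fail) = (1−p)^5 = 0.515847

0.5158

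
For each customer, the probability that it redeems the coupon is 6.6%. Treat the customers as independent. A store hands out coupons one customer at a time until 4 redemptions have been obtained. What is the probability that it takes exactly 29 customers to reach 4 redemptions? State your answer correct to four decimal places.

0.0113

Y = trial on which the fourth success occurs; negative binomial, r=4, p=0.066.
P(Y=29) = C(28,3) · p^4 · (1−p)^25
= 3276 · 1.8975e-05 · 0.18141 = 0.011277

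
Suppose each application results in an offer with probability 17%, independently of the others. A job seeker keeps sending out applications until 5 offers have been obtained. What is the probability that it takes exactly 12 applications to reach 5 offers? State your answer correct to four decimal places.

Y = trial on which the fifth success occurs; negative binomial, r=5, p=0.17.
P(Y=12) = C(11,4) · p^5 · (1−p)^7
= 330 · 0.00014199 · 0.27136 = 0.012715

0.0127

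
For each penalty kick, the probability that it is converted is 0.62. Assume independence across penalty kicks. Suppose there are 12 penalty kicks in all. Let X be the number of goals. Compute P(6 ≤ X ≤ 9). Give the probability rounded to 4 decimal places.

0.7678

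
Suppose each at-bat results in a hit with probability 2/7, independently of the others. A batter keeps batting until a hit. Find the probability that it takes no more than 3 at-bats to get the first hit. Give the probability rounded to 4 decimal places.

Y = number of at-bats to the first success; geometric, p = 0.285714.
P(Y ≤ 3) = 1 − (1−p)^3 = 1 − 0.364431 = 0.635569

0.6356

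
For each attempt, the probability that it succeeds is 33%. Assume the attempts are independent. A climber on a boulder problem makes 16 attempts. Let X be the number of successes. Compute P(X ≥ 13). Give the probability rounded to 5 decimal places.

0.00010

X ~ Binomial(16, 0.33); P(X ≥ 13) = Σ C(16,k) p^k (1−p)^(16−k) over k:
  k=13: C(16,13)·0.33^13·0.67^3 = 0.0000927
  k=14: C(16,14)·0.33^14·0.67^2 = 0.0000098
  k=15: C(16,15)·0.33^15·0.67^1 = 0.0000006
  k=16: C(16,16)·0.33^16·0.67^0 = 0.0000000
Total = 0.0001031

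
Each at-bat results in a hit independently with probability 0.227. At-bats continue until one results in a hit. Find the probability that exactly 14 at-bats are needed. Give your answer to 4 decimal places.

0.0080

Geometric (trials to first success), p = 0.227.
P(Y = 14) = (1−p)^13 · p = 0.035183 · 0.227 = 0.007987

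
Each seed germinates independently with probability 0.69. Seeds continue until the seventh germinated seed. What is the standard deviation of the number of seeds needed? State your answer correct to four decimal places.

Y = total seeds until the seventh success; negative binomial with r=7, p=0.69.
SD(Y) = √[r(1−p)/p²] = √(4.557866) = 2.134916

2.1349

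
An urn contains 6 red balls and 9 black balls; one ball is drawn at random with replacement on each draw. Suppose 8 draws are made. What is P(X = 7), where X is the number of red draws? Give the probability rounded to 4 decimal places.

0.0079

X ~ Binomial(n=8, p=0.40).
P(X=7) = C(8,7) · p^7 · (1−p)^1
= 8 · 0.0016384 · 0.6 = 0.007864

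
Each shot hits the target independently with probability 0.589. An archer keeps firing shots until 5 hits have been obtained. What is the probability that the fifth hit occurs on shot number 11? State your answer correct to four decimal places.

0.0718

Y = trial on which the fifth success occurs; negative binomial, r=5, p=0.589.
P(Y=11) = C(10,4) · p^5 · (1−p)^6
= 210 · 0.070889 · 0.00482 = 0.071754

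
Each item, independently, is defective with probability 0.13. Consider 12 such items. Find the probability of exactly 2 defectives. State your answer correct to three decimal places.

0.277

X ~ Binomial(n=12, p=0.13).
P(X=2) = C(12,2) · p^2 · (1−p)^10
= 66 · 0.0169 · 0.24842 = 0.27709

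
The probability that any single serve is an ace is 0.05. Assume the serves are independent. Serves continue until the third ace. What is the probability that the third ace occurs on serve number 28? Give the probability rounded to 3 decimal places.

0.012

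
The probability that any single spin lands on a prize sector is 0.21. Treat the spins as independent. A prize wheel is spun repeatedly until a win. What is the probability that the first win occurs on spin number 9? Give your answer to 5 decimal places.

0.03186

Geometric (trials to first success), p = 0.21.
P(Y = 9) = (1−p)^8 · p = 0.15171 · 0.21 = 0.0318593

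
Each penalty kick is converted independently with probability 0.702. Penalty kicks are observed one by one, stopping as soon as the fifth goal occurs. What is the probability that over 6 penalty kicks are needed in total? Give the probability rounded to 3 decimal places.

0.575

Needing more than 6 penalty kicks ⇔ fewer than 5 successes in the first 6. With X ~ Binomial(6, 0.702), P(Y > 6) = P(X ≤ 4).
  k=0: C(6,0)·0.702^0·0.298^6 = 0.00070
  k=1: C(6,1)·0.702^1·0.298^5 = 0.00990
  k=2: C(6,2)·0.702^2·0.298^4 = 0.05829
  k=3: C(6,3)·0.702^3·0.298^3 = 0.18310
  k=4: C(6,4)·0.702^4·0.298^2 = 0.32350
P(X ≤ 4) = 0.57549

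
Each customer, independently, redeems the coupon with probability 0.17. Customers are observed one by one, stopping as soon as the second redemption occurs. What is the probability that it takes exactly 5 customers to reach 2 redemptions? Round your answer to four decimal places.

Y = trial on which the second success occurs; negative binomial, r=2, p=0.17.
P(Y=5) = C(4,1) · p^2 · (1−p)^3
= 4 · 0.0289 · 0.57179 = 0.066099

0.0661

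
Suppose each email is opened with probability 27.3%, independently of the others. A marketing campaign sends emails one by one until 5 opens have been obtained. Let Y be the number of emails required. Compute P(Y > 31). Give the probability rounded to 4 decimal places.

0.0480

Needing more than 31 emails ⇔ fewer than 5 successes in the first 31. With X ~ Binomial(31, 0.273), P(Y > 31) = P(X ≤ 4).
  k=0: C(31,0)·0.273^0·0.727^31 = 0.000051
  k=1: C(31,1)·0.273^1·0.727^30 = 0.000594
  k=2: C(31,2)·0.273^2·0.727^29 = 0.003344
  k=3: C(31,3)·0.273^3·0.727^28 = 0.012139
  k=4: C(31,4)·0.273^4·0.727^27 = 0.031909
P(X ≤ 4) = 0.048036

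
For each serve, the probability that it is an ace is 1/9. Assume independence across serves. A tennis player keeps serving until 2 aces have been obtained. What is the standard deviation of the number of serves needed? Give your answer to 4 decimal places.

12.0000

Y = total serves until the second success; negative binomial with r=2, p=0.111111.
SD(Y) = √[r(1−p)/p²] = √(144.000000) = 12.000000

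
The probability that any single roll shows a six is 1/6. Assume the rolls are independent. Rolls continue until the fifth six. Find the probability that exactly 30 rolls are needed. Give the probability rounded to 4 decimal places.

0.0320

Y = trial on which the fifth success occurs; negative binomial, r=5, p=0.166667.
P(Y=30) = C(29,4) · p^5 · (1−p)^25
= 23751 · 0.0001286 · 0.010483 = 0.032018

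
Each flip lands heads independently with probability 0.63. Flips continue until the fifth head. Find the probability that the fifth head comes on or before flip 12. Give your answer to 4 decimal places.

0.9641

Finishing within 12 flips ⇔ at least 5 successes in the first 12. With X ~ Binomial(12, 0.63), P(Y ≤ 12) = 1 − P(X ≤ 4).
  k=0: C(12,0)·0.63^0·0.37^12 = 0.000007
  k=1: C(12,1)·0.63^1·0.37^11 = 0.000135
  k=2: C(12,2)·0.63^2·0.37^10 = 0.001260
  k=3: C(12,3)·0.63^3·0.37^9 = 0.007149
  k=4: C(12,4)·0.63^4·0.37^8 = 0.027389
1 − 0.035939 = 0.964061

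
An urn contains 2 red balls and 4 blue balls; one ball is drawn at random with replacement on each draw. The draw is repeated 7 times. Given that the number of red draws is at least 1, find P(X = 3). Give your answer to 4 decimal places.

X ~ Binomial(7, 0.333333). Want P(X=3 | X≥1) = P(X=3) / P(X≥1).
P(X=3) = C(7,3)·0.333333^3·0.666667^4 = 0.256059
P(X≥1) = 1 − 0.058528 = 0.941472
Ratio = 0.256059 / 0.941472 = 0.271977

0.2720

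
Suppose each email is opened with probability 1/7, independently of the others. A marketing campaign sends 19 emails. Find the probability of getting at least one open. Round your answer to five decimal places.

P(at least one) = 1 − P(none) = 1 − (1 − 0.142857)^19
= 1 − 0.0534578 = 0.9465422

0.94654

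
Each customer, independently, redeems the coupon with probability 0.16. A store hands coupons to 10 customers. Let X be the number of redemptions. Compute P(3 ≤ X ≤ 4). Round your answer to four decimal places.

0.1934

X ~ Binomial(10, 0.16); P(3 ≤ X ≤ 4) = Σ C(10,k) p^k (1−p)^(10−k) over k:
  k=3: C(10,3)·0.16^3·0.84^7 = 0.145043
  k=4: C(10,4)·0.16^4·0.84^6 = 0.048348
Total = 0.193390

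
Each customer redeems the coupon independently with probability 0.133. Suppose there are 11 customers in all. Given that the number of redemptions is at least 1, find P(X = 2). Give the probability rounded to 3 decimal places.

X ~ Binomial(11, 0.133). Want P(X=2 | X≥1) = P(X=2) / P(X≥1).
P(X=2) = C(11,2)·0.133^2·0.867^9 = 0.26930
P(X≥1) = 1 − 0.20807 = 0.79193
Ratio = 0.26930 / 0.79193 = 0.34006

0.340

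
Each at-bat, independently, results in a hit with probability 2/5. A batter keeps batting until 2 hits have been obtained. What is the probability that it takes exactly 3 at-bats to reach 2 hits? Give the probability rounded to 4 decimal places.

Y = trial on which the second success occurs; negative binomial, r=2, p=0.40.
P(Y=3) = C(2,1) · p^2 · (1−p)^1
= 2 · 0.16 · 0.6 = 0.192000

0.1920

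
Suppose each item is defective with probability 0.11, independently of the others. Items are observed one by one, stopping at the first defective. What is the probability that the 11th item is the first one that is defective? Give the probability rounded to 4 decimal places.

Geometric (trials to first success), p = 0.11.
P(Y = 11) = (1−p)^10 · p = 0.31182 · 0.11 = 0.034300

0.0343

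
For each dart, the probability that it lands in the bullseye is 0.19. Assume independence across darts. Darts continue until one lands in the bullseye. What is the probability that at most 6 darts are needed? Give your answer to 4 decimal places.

Y = number of darts to the first success; geometric, p = 0.19.
P(Y ≤ 6) = 1 − (1−p)^6 = 1 − 0.282430 = 0.717570

0.7176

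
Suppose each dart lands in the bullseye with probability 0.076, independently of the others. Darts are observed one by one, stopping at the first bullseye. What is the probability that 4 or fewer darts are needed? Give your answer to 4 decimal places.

0.2711

Y = number of darts to the first success; geometric, p = 0.076.
P(Y ≤ 4) = 1 − (1−p)^4 = 1 − 0.728933 = 0.271067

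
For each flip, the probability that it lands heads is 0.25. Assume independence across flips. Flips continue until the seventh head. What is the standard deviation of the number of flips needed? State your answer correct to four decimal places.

Y = total flips until the seventh success; negative binomial with r=7, p=0.25.
SD(Y) = √[r(1−p)/p²] = √(84.000000) = 9.165151

9.1652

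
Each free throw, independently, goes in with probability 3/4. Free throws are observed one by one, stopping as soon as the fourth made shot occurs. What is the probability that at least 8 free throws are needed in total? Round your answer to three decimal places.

0.071

Needing more than 7 free throws ⇔ fewer than 4 successes in the first 7. With X ~ Binomial(7, 0.75), P(Y > 7) = P(X ≤ 3).
  k=0: C(7,0)·0.75^0·0.25^7 = 0.00006
  k=1: C(7,1)·0.75^1·0.25^6 = 0.00128
  k=2: C(7,2)·0.75^2·0.25^5 = 0.01154
  k=3: C(7,3)·0.75^3·0.25^4 = 0.05768
P(X ≤ 3) = 0.07056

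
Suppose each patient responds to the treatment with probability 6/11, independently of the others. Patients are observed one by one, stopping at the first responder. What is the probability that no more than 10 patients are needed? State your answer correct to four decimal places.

0.9996

Y = number of patients to the first success; geometric, p = 0.545455.
P(Y ≤ 10) = 1 − (1−p)^10 = 1 − 0.000377 = 0.999623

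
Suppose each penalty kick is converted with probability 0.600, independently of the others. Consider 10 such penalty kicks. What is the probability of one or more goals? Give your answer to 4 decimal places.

P(at least one) = 1 − P(none) = 1 − (1 − 0.60)^10
= 1 − 0.000105 = 0.999895

0.9999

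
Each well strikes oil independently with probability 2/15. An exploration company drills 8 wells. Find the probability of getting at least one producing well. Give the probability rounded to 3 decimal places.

0.682

P(at least one) = 1 − P(none) = 1 − (1 − 0.133333)^8
= 1 − 0.31829 = 0.68171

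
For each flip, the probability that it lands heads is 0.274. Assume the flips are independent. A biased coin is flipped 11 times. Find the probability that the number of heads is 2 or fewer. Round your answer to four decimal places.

0.3835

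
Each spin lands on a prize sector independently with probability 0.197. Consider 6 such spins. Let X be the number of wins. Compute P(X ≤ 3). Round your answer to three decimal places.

X ~ Binomial(6, 0.197); P(X ≤ 3) = Σ C(6,k) p^k (1−p)^(6−k) over k:
  k=0: C(6,0)·0.197^0·0.803^6 = 0.26810
  k=1: C(6,1)·0.197^1·0.803^5 = 0.39463
  k=2: C(6,2)·0.197^2·0.803^4 = 0.24204
  k=3: C(6,3)·0.197^3·0.803^3 = 0.07917
Total = 0.98394

0.984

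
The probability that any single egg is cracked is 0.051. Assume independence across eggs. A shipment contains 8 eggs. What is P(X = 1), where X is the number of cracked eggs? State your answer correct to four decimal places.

X ~ Binomial(n=8, p=0.051).
P(X=1) = C(8,1) · p^1 · (1−p)^7
= 8 · 0.051 · 0.69321 = 0.282829

0.2828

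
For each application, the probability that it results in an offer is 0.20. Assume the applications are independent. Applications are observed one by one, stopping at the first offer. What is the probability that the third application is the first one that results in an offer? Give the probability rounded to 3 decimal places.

0.128

Geometric (trials to first success), p = 0.20.
P(Y = 3) = (1−p)^2 · p = 0.64 · 0.20 = 0.12800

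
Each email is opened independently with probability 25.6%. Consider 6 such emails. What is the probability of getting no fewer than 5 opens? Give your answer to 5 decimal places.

X ~ Binomial(6, 0.256); P(X ≥ 5) = Σ C(6,k) p^k (1−p)^(6−k) over k:
  k=5: C(6,5)·0.256^5·0.744^1 = 0.0049082
  k=6: C(6,6)·0.256^6·0.744^0 = 0.0002815
Total = 0.0051897

0.00519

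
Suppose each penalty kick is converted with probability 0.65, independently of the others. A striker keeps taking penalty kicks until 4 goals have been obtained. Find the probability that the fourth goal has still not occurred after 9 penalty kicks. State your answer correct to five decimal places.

Needing more than 9 penalty kicks ⇔ fewer than 4 successes in the first 9. With X ~ Binomial(9, 0.65), P(Y > 9) = P(X ≤ 3).
  k=0: C(9,0)·0.65^0·0.35^9 = 0.0000788
  k=1: C(9,1)·0.65^1·0.35^8 = 0.0013173
  k=2: C(9,2)·0.65^2·0.35^7 = 0.0097860
  k=3: C(9,3)·0.65^3·0.35^6 = 0.0424060
P(X ≤ 3) = 0.0535882

0.05359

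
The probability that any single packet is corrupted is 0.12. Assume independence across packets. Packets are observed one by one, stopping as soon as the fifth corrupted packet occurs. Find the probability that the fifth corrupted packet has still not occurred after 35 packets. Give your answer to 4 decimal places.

Needing more than 35 packets ⇔ fewer than 5 successes in the first 35. With X ~ Binomial(35, 0.12), P(Y > 35) = P(X ≤ 4).
  k=0: C(35,0)·0.12^0·0.88^35 = 0.011400
  k=1: C(35,1)·0.12^1·0.88^34 = 0.054408
  k=2: C(35,2)·0.12^2·0.88^33 = 0.126127
  k=3: C(35,3)·0.12^3·0.88^32 = 0.189190
  k=4: C(35,4)·0.12^4·0.88^31 = 0.206389
P(X ≤ 4) = 0.587514

0.5875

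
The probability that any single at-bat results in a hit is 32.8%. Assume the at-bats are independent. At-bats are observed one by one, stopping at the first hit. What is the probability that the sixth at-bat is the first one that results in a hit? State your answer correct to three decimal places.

Geometric (trials to first success), p = 0.328.
P(Y = 6) = (1−p)^5 · p = 0.13704 · 0.328 = 0.04495

0.045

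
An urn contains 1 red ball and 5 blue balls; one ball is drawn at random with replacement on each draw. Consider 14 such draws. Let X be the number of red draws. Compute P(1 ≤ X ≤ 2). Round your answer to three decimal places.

0.502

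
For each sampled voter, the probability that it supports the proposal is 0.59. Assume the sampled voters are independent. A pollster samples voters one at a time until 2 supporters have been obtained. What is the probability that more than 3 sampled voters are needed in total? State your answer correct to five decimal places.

Needing more than 3 sampled voters ⇔ fewer than 2 successes in the first 3. With X ~ Binomial(3, 0.59), P(Y > 3) = P(X ≤ 1).
  k=0: C(3,0)·0.59^0·0.41^3 = 0.0689210
  k=1: C(3,1)·0.59^1·0.41^2 = 0.2975370
P(X ≤ 1) = 0.3664580

0.36646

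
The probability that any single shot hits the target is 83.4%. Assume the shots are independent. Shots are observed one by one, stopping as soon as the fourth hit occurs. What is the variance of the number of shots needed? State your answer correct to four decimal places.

0.9546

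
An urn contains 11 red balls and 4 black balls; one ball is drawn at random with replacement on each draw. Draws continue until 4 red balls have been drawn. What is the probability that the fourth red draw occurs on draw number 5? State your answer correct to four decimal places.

0.3085

Y = trial on which the fourth success occurs; negative binomial, r=4, p=0.733333.
P(Y=5) = C(4,3) · p^4 · (1−p)^1
= 4 · 0.2892 · 0.26667 = 0.308485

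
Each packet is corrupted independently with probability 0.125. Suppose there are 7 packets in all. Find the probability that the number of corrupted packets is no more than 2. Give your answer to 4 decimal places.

0.9537

X ~ Binomial(7, 0.125); P(X ≤ 2) = Σ C(7,k) p^k (1−p)^(7−k) over k:
  k=0: C(7,0)·0.125^0·0.875^7 = 0.392696
  k=1: C(7,1)·0.125^1·0.875^6 = 0.392696
  k=2: C(7,2)·0.125^2·0.875^5 = 0.168298
Total = 0.953690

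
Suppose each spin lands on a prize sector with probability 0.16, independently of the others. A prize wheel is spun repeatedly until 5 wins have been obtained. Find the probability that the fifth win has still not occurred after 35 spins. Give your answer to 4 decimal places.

Needing more than 35 spins ⇔ fewer than 5 successes in the first 35. With X ~ Binomial(35, 0.16), P(Y > 35) = P(X ≤ 4).
  k=0: C(35,0)·0.16^0·0.84^35 = 0.002238
  k=1: C(35,1)·0.16^1·0.84^34 = 0.014917
  k=2: C(35,2)·0.16^2·0.84^33 = 0.048303
  k=3: C(35,3)·0.16^3·0.84^32 = 0.101206
  k=4: C(35,4)·0.16^4·0.84^31 = 0.154219
P(X ≤ 4) = 0.320883

0.3209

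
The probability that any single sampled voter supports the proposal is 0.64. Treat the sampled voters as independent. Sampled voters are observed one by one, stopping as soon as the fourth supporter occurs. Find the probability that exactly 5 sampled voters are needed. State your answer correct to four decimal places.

Y = trial on which the fourth success occurs; negative binomial, r=4, p=0.64.
P(Y=5) = C(4,3) · p^4 · (1−p)^1
= 4 · 0.16777 · 0.36 = 0.241592

0.2416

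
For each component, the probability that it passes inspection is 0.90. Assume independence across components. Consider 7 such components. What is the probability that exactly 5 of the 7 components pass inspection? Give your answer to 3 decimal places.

0.124

X ~ Binomial(n=7, p=0.90).
P(X=5) = C(7,5) · p^5 · (1−p)^2
= 21 · 0.59049 · 0.01 = 0.12400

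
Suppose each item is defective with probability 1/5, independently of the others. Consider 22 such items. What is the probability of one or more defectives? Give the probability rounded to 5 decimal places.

P(at least one) = 1 − P(none) = 1 − (1 − 0.20)^22
= 1 − 0.0073787 = 0.9926213

0.99262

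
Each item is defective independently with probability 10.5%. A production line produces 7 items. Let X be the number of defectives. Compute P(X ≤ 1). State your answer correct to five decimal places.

X ~ Binomial(7, 0.105); P(X ≤ 1) = Σ C(7,k) p^k (1−p)^(7−k) over k:
  k=0: C(7,0)·0.105^0·0.895^7 = 0.4600036
  k=1: C(7,1)·0.105^1·0.895^6 = 0.3777683
Total = 0.8377720

0.83777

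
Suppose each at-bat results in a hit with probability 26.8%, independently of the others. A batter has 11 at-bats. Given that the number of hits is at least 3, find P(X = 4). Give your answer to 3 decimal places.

X ~ Binomial(11, 0.268). Want P(X=4 | X≥3) = P(X=4) / P(X≥3).
P(X=4) = C(11,4)·0.268^4·0.732^7 = 0.19170
P(X≥3) = 1 − 0.03233 − 0.13021 − 0.23836 = 0.59910
Ratio = 0.19170 / 0.59910 = 0.31999

0.320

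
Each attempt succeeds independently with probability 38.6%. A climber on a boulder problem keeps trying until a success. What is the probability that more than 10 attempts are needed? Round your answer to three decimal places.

Y = number of attempts to the first success; geometric, p = 0.386.
P(Y > 10) = P(first 10 all fail) = (1−p)^10 = 0.00762

0.008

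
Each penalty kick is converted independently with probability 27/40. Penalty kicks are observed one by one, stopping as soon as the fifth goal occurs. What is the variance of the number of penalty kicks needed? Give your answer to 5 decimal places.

Y = total penalty kicks until the fifth success; negative binomial with r=5, p=0.675.
Var(Y) = r(1−p)/p² = 5·0.325 / 0.675² = 3.5665295

3.56653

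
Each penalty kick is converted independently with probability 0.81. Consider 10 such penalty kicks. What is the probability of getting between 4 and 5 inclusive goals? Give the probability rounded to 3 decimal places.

0.026

X ~ Binomial(10, 0.81); P(4 ≤ X ≤ 5) = Σ C(10,k) p^k (1−p)^(10−k) over k:
  k=4: C(10,4)·0.81^4·0.19^6 = 0.00425
  k=5: C(10,5)·0.81^5·0.19^5 = 0.02176
Total = 0.02601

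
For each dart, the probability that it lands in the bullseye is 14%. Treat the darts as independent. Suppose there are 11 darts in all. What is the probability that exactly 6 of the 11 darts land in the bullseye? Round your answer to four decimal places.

X ~ Binomial(n=11, p=0.14).
P(X=6) = C(11,6) · p^6 · (1−p)^5
= 462 · 7.5295e-06 · 0.47043 = 0.001636

0.0016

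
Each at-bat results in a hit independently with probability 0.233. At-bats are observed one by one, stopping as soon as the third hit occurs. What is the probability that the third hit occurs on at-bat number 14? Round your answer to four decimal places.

Y = trial on which the third success occurs; negative binomial, r=3, p=0.233.
P(Y=14) = C(13,2) · p^3 · (1−p)^11
= 78 · 0.012649 · 0.054044 = 0.053323

0.0533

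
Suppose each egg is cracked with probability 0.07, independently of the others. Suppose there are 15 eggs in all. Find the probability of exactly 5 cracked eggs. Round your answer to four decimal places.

0.0024

X ~ Binomial(n=15, p=0.07).
P(X=5) = C(15,5) · p^5 · (1−p)^10
= 3003 · 1.6807e-06 · 0.48398 = 0.002443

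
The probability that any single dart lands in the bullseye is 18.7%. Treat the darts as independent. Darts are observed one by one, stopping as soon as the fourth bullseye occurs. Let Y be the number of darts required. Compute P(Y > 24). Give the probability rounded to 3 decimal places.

Needing more than 24 darts ⇔ fewer than 4 successes in the first 24. With X ~ Binomial(24, 0.187), P(Y > 24) = P(X ≤ 3).
  k=0: C(24,0)·0.187^0·0.813^24 = 0.00695
  k=1: C(24,1)·0.187^1·0.813^23 = 0.03838
  k=2: C(24,2)·0.187^2·0.813^22 = 0.10153
  k=3: C(24,3)·0.187^3·0.813^21 = 0.17125
P(X ≤ 3) = 0.31812

0.318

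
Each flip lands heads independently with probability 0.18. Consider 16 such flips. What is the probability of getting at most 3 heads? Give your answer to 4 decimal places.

0.6777

X ~ Binomial(16, 0.18); P(X ≤ 3) = Σ C(16,k) p^k (1−p)^(16−k) over k:
  k=0: C(16,0)·0.18^0·0.82^16 = 0.041785
  k=1: C(16,1)·0.18^1·0.82^15 = 0.146757
  k=2: C(16,2)·0.18^2·0.82^14 = 0.241613
  k=3: C(16,3)·0.18^3·0.82^13 = 0.247506
Total = 0.677661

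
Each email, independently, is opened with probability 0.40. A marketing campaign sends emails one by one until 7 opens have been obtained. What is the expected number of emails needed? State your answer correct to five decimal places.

Y = total emails until the seventh success; negative binomial with r=7, p=0.40.
E[Y] = r / p = 7 / 0.40 = 17.5000000

17.50000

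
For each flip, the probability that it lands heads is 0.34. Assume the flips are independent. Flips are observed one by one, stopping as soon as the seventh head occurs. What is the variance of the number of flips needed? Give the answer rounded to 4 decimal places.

39.9654

Y = total flips until the seventh success; negative binomial with r=7, p=0.34.
Var(Y) = r(1−p)/p² = 7·0.66 / 0.34² = 39.965398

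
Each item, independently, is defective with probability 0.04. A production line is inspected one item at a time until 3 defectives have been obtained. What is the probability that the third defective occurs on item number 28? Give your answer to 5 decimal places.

Y = trial on which the third success occurs; negative binomial, r=3, p=0.04.
P(Y=28) = C(27,2) · p^3 · (1−p)^25
= 351 · 6.4e-05 · 0.3604 = 0.0080960

0.00810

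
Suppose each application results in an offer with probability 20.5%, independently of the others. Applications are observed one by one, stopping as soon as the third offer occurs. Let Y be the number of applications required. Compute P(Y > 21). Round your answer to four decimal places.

Needing more than 21 applications ⇔ fewer than 3 successes in the first 21. With X ~ Binomial(21, 0.205), P(Y > 21) = P(X ≤ 2).
  k=0: C(21,0)·0.205^0·0.795^21 = 0.008086
  k=1: C(21,1)·0.205^1·0.795^20 = 0.043784
  k=2: C(21,2)·0.205^2·0.795^19 = 0.112902
P(X ≤ 2) = 0.164772

0.1648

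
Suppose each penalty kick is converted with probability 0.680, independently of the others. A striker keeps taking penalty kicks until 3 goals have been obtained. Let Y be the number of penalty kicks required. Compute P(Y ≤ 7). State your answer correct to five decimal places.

0.96196

Finishing within 7 penalty kicks ⇔ at least 3 successes in the first 7. With X ~ Binomial(7, 0.68), P(Y ≤ 7) = 1 − P(X ≤ 2).
  k=0: C(7,0)·0.68^0·0.32^7 = 0.0003436
  k=1: C(7,1)·0.68^1·0.32^6 = 0.0051110
  k=2: C(7,2)·0.68^2·0.32^5 = 0.0325827
1 − 0.0380373 = 0.9619627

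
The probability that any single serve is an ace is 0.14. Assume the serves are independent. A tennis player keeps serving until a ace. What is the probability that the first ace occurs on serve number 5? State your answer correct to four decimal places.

0.0766

Geometric (trials to first success), p = 0.14.
P(Y = 5) = (1−p)^4 · p = 0.54701 · 0.14 = 0.076581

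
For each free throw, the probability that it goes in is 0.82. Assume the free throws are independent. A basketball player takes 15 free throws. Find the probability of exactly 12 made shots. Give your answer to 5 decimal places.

X ~ Binomial(n=15, p=0.82).
P(X=12) = C(15,12) · p^12 · (1−p)^3
= 455 · 0.09242 · 0.005832 = 0.2452422

0.24524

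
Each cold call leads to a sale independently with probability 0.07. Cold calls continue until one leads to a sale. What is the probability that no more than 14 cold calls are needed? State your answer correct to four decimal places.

0.6380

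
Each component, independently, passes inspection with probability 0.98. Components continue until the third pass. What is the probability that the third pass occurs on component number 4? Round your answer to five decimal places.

0.05647

Y = trial on which the third success occurs; negative binomial, r=3, p=0.98.
P(Y=4) = C(3,2) · p^3 · (1−p)^1
= 3 · 0.94119 · 0.02 = 0.0564715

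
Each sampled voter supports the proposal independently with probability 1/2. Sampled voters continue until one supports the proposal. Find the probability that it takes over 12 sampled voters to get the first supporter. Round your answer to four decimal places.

0.0002

Y = number of sampled voters to the first success; geometric, p = 0.50.
P(Y > 12) = P(first 12 all fail) = (1−p)^12 = 0.000244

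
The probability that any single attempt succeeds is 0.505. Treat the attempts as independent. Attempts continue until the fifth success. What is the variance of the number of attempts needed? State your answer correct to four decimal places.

9.7049

Y = total attempts until the fifth success; negative binomial with r=5, p=0.505.
Var(Y) = r(1−p)/p² = 5·0.495 / 0.505² = 9.704931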